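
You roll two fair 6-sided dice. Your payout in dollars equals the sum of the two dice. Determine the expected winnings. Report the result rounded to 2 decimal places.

$7.00

Distribution of the sum of the two dice: 2 w.p. 1/36, 3 w.p. 1/18, 4 w.p. 1/12, 5 w.p. 1/9, 6 w.p. 5/36, 7 w.p. 1/6, …
E[payout] = (1/36)·2 + (1/18)·3 + (1/12)·4 + (1/9)·5 + (5/36)·6 + (1/6)·7 + (5/36)·8 + (1/9)·9 + (1/12)·10 + (1/18)·11 + (1/36)·12 = 7
≈ $7.00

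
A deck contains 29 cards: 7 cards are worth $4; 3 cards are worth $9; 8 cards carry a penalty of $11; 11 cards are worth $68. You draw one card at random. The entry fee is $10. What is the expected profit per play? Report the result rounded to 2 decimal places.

$14.66

E[payout] = (7/29)·4 + (3/29)·9 + (8/29)·(-11) + (11/29)·68 = 715/29
Expected profit = 715/29 − 10 = 425/29 ≈ $14.66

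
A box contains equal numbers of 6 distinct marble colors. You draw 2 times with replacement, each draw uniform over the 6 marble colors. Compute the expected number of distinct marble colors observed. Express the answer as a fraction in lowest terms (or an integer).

Let Xⱼ=1 if type j appears at least once. P(Xⱼ=1) = 1 − ((6−1)/6)^2 = 11/36.
E[#distinct] = 6·11/36 = 11/6.

11/6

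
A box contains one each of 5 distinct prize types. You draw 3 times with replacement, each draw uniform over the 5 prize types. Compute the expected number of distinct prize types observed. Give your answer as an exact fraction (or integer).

Let Xⱼ=1 if type j appears at least once. P(Xⱼ=1) = 1 − ((5−1)/5)^3 = 61/125.
E[#distinct] = 5·61/125 = 61/25.

61/25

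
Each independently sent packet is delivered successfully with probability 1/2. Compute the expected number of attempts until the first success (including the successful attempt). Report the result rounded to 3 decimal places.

2.000

For a geometric distribution, E[trials] = 1/p = 1/(1/2) = 2.
≈ 2.000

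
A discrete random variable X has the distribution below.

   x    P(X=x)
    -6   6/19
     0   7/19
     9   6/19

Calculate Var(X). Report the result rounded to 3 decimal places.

36.050

E[X] = (6/19)·(-6) + (7/19)·0 + (6/19)·9 = 18/19
E[X²] = (6/19)·36 + (7/19)·0 + (6/19)·81 = 702/19
Var(X) = 702/19 − (18/19)² = 13014/361 ≈ 36.050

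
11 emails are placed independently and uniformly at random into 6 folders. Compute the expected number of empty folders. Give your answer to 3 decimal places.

0.808

Let Xⱼ=1 if folder j is empty. P(Xⱼ=1) = ((6-1)/6)^11 = 48828125/362797056.
By linearity, E[#empty] = 6·48828125/362797056 = 48828125/60466176.
≈ 0.808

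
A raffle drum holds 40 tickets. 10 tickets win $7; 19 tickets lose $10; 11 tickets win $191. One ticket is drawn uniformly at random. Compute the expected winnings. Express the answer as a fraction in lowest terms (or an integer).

E[payout] = (10/40)·7 + (19/40)·(-10) + (11/40)·191 = 1981/40

1981/40 dollars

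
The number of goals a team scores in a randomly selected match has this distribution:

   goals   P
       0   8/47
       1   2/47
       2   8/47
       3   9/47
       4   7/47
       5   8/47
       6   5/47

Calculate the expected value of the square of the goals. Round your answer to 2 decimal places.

12.91

E[X²] = (8/47)·0 + (2/47)·1 + (8/47)·4 + (9/47)·9 + (7/47)·16 + (8/47)·25 + (5/47)·36
     = 607/47 ≈ 12.91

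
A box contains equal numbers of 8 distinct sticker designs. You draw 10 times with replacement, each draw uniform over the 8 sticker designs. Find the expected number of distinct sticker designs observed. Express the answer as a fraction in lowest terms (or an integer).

791266575/134217728

Let Xⱼ=1 if type j appears at least once. P(Xⱼ=1) = 1 − ((8−1)/8)^10 = 791266575/1073741824.
E[#distinct] = 8·791266575/1073741824 = 791266575/134217728.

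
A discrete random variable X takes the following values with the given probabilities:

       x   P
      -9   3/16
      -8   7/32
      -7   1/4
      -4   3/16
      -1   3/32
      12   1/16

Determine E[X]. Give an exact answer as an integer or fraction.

-169/32

E[X] = (3/16)·(-9) + (7/32)·(-8) + (1/4)·(-7) + (3/16)·(-4) + (3/32)·(-1) + (1/16)·12
     = -169/32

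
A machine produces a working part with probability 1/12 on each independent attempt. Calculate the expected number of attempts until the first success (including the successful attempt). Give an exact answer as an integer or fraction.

For a geometric distribution, E[trials] = 1/p = 1/(1/12) = 12.

12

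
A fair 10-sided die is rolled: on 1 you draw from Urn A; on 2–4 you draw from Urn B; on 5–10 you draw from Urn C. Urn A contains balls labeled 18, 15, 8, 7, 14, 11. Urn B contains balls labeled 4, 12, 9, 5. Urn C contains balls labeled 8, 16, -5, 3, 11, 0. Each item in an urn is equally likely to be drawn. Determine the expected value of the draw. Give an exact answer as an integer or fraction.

203/30

E[X | Urn A] = (18 + 15 + 8 + 7 + 14 + 11)/6 = 73/6
E[X | Urn B] = (4 + 12 + 9 + 5)/4 = 15/2
E[X | Urn C] = (8 + 16 − 5 + 3 + 11 + 0)/6 = 11/2
E[X] = (1/10)·73/6 + (3/10)·15/2 + (3/5)·11/2 = 203/30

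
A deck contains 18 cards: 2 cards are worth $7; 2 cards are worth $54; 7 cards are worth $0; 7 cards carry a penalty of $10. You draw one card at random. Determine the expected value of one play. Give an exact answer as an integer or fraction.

E[payout] = (2/18)·7 + (2/18)·54 + (7/18)·0 + (7/18)·(-10) = 26/9

26/9 dollars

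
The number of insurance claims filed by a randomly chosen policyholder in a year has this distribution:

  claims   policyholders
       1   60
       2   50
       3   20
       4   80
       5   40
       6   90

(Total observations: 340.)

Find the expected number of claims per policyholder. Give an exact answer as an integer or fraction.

Total = 340, so P(claims=1) = 60/340, etc.
E[X] = (3/17)·1 + (5/34)·2 + (1/17)·3 + (4/17)·4 + (2/17)·5 + (9/34)·6
     = 64/17

64/17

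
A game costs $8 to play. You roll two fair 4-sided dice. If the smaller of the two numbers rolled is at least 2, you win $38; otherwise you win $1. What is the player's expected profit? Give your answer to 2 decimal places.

E[payout] = (7/16)·1 + (9/16)·38 = 349/16
Expected profit = 349/16 − 8 = 221/16 ≈ $13.81

$13.81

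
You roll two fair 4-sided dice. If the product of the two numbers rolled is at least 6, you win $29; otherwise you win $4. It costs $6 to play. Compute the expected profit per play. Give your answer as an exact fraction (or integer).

21/2 dollars

E[payout] = (1/2)·4 + (1/2)·29 = 33/2
Expected profit = 33/2 − 6 = 21/2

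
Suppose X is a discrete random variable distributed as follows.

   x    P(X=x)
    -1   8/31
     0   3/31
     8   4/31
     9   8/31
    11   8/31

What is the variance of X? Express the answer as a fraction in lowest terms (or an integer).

24424/961

E[X] = (8/31)·(-1) + (3/31)·0 + (4/31)·8 + (8/31)·9 + (8/31)·11 = 184/31
E[X²] = (8/31)·1 + (3/31)·0 + (4/31)·64 + (8/31)·81 + (8/31)·121 = 1880/31
Var(X) = 1880/31 − (184/31)² = 24424/961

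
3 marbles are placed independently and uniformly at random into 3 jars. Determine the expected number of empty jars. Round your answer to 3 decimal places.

0.889

Let Xⱼ=1 if jar j is empty. P(Xⱼ=1) = ((3-1)/3)^3 = 8/27.
By linearity, E[#empty] = 3·8/27 = 8/9.
≈ 0.889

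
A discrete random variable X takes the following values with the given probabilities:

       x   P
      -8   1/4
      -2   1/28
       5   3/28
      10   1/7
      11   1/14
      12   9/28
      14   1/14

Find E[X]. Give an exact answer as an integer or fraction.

155/28

E[X] = (1/4)·(-8) + (1/28)·(-2) + (3/28)·5 + (1/7)·10 + (1/14)·11 + (9/28)·12 + (1/14)·14
     = 155/28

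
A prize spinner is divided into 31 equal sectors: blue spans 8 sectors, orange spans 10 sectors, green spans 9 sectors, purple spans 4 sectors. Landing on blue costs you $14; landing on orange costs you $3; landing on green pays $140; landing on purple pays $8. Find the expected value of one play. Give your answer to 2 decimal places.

E[payout] = (8/31)·(-14) + (10/31)·(-3) + (9/31)·140 + (4/31)·8 = 1150/31
≈ $37.10

$37.10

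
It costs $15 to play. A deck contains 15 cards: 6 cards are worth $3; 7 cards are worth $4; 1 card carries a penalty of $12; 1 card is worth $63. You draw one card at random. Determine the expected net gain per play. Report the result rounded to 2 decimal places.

E[payout] = (6/15)·3 + (7/15)·4 + (1/15)·(-12) + (1/15)·63 = 97/15
Expected profit = 97/15 − 15 = -128/15 ≈ -$8.53

-$8.53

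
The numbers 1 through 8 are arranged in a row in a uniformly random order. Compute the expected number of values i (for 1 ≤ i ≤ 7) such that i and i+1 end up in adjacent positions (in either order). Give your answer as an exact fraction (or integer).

7/4

For each i ∈ {1,…,7}, let Xᵢ = 1 if i and i+1 are adjacent. P(Xᵢ=1) = 2·(8−1)!/8! = 2/8.
By linearity, E[ΣXᵢ] = (7)·(2/8) = 7/4.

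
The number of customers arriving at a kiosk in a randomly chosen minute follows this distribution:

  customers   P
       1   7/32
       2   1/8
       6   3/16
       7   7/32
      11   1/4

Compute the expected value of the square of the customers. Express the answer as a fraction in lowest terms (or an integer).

775/16

E[X²] = (7/32)·1 + (1/8)·4 + (3/16)·36 + (7/32)·49 + (1/4)·121
     = 775/16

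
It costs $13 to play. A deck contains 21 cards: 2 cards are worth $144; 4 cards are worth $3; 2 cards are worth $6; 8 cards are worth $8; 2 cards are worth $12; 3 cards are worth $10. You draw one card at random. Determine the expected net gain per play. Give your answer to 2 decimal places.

$7.48

E[payout] = (2/21)·144 + (4/21)·3 + (2/21)·6 + (8/21)·8 + (2/21)·12 + (3/21)·10 = 430/21
Expected profit = 430/21 − 13 = 157/21 ≈ $7.48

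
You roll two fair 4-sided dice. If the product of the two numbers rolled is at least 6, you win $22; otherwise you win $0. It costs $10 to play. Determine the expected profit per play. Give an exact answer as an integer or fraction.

E[payout] = (1/2)·0 + (1/2)·22 = 11
Expected profit = 11 − 10 = 1

$1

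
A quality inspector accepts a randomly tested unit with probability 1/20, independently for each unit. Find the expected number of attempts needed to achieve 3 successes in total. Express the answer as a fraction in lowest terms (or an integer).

By linearity (sum of 3 independent geometric waits), E[trials] = 3/p = 3/(1/20) = 60.

60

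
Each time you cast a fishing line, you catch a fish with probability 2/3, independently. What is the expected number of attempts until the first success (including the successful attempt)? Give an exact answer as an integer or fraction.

For a geometric distribution, E[trials] = 1/p = 1/(2/3) = 3/2.

3/2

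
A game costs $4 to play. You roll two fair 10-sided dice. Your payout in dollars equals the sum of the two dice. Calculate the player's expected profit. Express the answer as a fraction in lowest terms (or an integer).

$7

Distribution of the sum of the two dice: 2 w.p. 1/100, 3 w.p. 1/50, 4 w.p. 3/100, 5 w.p. 1/25, 6 w.p. 1/20, 7 w.p. 3/50, …
E[payout] = (1/100)·2 + (1/50)·3 + (3/100)·4 + (1/25)·5 + (1/20)·6 + (3/50)·7 + (7/100)·8 + (2/25)·9 + (9/100)·10 + (1/10)·11 + (9/100)·12 + (2/25)·13 + (7/100)·14 + (3/50)·15 + (1/20)·16 + (1/25)·17 + (3/100)·18 + (1/50)·19 + (1/100)·20 = 11
Expected profit = 11 − 4 = 7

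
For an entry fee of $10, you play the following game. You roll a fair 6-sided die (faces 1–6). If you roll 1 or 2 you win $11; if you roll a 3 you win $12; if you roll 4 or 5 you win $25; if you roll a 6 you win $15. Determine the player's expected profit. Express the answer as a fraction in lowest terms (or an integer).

E[payout] = (1/3)·11 + (1/6)·12 + (1/6)·15 + (1/3)·25 = 33/2
Expected profit = 33/2 − 10 = 13/2

13/2 dollars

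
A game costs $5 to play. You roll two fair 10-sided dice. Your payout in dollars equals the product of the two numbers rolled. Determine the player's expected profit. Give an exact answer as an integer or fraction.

Distribution of the product of the two numbers rolled: 1 w.p. 1/100, 2 w.p. 1/50, 3 w.p. 1/50, 4 w.p. 3/100, 5 w.p. 1/50, 6 w.p. 1/25, …
E[payout] = (1/100)·1 + (1/50)·2 + (1/50)·3 + (3/100)·4 + (1/50)·5 + (1/25)·6 + (1/50)·7 + (1/25)·8 + (3/100)·9 + (1/25)·10 + (1/25)·12 + (1/50)·14 + (1/50)·15 + (3/100)·16 + (1/25)·18 + (1/25)·20 + (1/50)·21 + (1/25)·24 + (1/100)·25 + (1/50)·27 + (1/50)·28 + (1/25)·30 + (1/50)·32 + (1/50)·35 + (3/100)·36 + (1/25)·40 + (1/50)·42 + (1/50)·45 + (1/50)·48 + (1/100)·49 + (1/50)·50 + (1/50)·54 + (1/50)·56 + (1/50)·60 + (1/50)·63 + (1/100)·64 + (1/50)·70 + (1/50)·72 + (1/50)·80 + (1/100)·81 + (1/50)·90 + (1/100)·100 = 121/4
Expected profit = 121/4 − 5 = 101/4

101/4 dollars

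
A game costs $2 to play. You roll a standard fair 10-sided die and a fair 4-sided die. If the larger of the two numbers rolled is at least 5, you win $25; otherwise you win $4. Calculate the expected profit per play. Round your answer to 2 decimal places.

E[payout] = (2/5)·4 + (3/5)·25 = 83/5
Expected profit = 83/5 − 2 = 73/5 ≈ $14.60

$14.60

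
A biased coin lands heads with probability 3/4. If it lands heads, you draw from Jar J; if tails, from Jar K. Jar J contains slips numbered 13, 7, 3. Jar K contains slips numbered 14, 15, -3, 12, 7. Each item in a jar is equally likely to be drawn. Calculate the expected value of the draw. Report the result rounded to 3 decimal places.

E[X | Jar J] = (13 + 7 + 3)/3 = 23/3
E[X | Jar K] = (14 + 15 − 3 + 12 + 7)/5 = 9
E[X] = (3/4)·23/3 + (1/4)·9 = 8 ≈ 8.000

8.000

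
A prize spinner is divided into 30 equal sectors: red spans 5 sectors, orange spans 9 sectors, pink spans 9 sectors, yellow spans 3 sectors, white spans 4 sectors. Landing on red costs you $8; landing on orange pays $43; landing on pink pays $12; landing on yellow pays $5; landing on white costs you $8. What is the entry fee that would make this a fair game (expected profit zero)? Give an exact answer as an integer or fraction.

E[payout] = (5/30)·(-8) + (9/30)·43 + (9/30)·12 + (3/30)·5 + (4/30)·(-8) = 73/5
Fair fee = E[payout] = 73/5

73/5 dollars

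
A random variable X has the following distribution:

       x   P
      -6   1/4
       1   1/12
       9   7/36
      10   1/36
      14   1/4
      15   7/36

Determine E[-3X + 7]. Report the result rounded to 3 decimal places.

E[-3x+7] = (1/4)·25 + (1/12)·4 + (7/36)·(-20) + (1/36)·(-23) + (1/4)·(-35) + (7/36)·(-38)
     = -169/12 ≈ -14.083

-14.083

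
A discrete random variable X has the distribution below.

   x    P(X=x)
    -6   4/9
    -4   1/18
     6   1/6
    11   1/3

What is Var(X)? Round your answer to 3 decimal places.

E[X] = (4/9)·(-6) + (1/18)·(-4) + (1/6)·6 + (1/3)·11 = 16/9
E[X²] = (4/9)·36 + (1/18)·16 + (1/6)·36 + (1/3)·121 = 569/9
Var(X) = 569/9 − (16/9)² = 4865/81 ≈ 60.062

60.062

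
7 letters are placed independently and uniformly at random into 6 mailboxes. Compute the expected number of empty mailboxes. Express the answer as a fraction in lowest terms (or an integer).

Let Xⱼ=1 if mailbox j is empty. P(Xⱼ=1) = ((6-1)/6)^7 = 78125/279936.
By linearity, E[#empty] = 6·78125/279936 = 78125/46656.

78125/46656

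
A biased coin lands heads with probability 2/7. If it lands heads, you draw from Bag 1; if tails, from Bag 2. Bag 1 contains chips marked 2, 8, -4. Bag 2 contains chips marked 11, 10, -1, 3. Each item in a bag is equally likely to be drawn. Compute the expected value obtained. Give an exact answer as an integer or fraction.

131/28

E[X | Bag 1] = (2 + 8 − 4)/3 = 2
E[X | Bag 2] = (11 + 10 − 1 + 3)/4 = 23/4
E[X] = (2/7)·2 + (5/7)·23/4 = 131/28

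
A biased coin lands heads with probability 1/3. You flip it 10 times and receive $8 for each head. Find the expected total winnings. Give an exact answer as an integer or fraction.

E[#heads] = 10·1/3 = 10/3 (linearity over flips).
E[winnings] = 8·10/3 = 80/3.

80/3 dollars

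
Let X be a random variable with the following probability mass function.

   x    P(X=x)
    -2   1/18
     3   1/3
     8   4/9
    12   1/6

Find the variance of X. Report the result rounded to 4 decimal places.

14.1358

E[X] = (1/18)·(-2) + (1/3)·3 + (4/9)·8 + (1/6)·12 = 58/9
E[X²] = (1/18)·4 + (1/3)·9 + (4/9)·64 + (1/6)·144 = 167/3
Var(X) = 167/3 − (58/9)² = 1145/81 ≈ 14.1358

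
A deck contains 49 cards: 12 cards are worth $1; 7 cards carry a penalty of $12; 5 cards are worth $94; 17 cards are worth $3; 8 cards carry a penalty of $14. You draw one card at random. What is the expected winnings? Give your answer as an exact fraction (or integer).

E[payout] = (12/49)·1 + (7/49)·(-12) + (5/49)·94 + (17/49)·3 + (8/49)·(-14) = 337/49

337/49 dollars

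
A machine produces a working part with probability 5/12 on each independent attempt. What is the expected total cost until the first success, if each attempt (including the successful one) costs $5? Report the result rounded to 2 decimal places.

$12.00

E[#attempts] = 1/p = 12/5; E[cost] = 5·12/5 = 12.
≈ 12.00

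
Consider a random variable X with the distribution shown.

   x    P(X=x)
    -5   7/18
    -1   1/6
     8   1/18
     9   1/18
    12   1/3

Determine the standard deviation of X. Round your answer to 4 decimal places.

E[X] = 17/6, E[X²] = 1187/18
Var(X) = E[X²] − (E[X])² = 1187/18 − 289/36 = 695/12
SD(X) = √(695/12) ≈ 7.6103

7.6103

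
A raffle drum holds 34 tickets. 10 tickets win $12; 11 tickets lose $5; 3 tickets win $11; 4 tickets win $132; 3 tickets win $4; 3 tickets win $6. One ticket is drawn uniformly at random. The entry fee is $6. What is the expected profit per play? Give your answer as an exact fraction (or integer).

E[payout] = (10/34)·12 + (11/34)·(-5) + (3/34)·11 + (4/34)·132 + (3/34)·4 + (3/34)·6 = 328/17
Expected profit = 328/17 − 6 = 226/17

226/17 dollars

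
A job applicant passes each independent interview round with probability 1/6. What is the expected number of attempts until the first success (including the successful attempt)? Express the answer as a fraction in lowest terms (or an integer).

For a geometric distribution, E[trials] = 1/p = 1/(1/6) = 6.

6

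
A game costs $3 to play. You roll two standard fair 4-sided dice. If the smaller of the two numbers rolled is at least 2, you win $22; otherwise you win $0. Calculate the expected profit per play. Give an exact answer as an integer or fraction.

E[payout] = (7/16)·0 + (9/16)·22 = 99/8
Expected profit = 99/8 − 3 = 75/8

75/8 dollars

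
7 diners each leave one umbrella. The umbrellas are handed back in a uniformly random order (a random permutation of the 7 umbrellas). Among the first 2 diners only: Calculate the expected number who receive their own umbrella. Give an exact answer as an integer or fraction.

2/7

Let Xᵢ = 1 if person i gets their own umbrella. For each i, P(Xᵢ=1) = 1/7.
By linearity of expectation, E[X₁+…+X_2] = 2·(1/7) = 2/7.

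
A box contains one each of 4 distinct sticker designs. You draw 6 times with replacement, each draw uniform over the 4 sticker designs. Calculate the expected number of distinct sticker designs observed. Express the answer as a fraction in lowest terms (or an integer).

3367/1024

Let Xⱼ=1 if type j appears at least once. P(Xⱼ=1) = 1 − ((4−1)/4)^6 = 3367/4096.
E[#distinct] = 4·3367/4096 = 3367/1024.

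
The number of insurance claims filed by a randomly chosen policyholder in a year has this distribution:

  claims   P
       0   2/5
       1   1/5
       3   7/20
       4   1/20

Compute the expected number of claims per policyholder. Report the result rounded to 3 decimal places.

1.450

E[X] = (2/5)·0 + (1/5)·1 + (7/20)·3 + (1/20)·4
     = 29/20 ≈ 1.450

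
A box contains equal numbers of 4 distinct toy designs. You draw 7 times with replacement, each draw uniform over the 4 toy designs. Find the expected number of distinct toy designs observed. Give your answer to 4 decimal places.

Let Xⱼ=1 if type j appears at least once. P(Xⱼ=1) = 1 − ((4−1)/4)^7 = 14197/16384.
E[#distinct] = 4·14197/16384 = 14197/4096.
≈ 3.4661

3.4661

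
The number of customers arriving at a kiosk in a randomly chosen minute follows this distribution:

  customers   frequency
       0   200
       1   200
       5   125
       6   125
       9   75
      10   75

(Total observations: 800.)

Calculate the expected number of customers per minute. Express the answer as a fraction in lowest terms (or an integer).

15/4

Total = 800, so P(customers=0) = 200/800, etc.
E[X] = (1/4)·0 + (1/4)·1 + (5/32)·5 + (5/32)·6 + (3/32)·9 + (3/32)·10
     = 15/4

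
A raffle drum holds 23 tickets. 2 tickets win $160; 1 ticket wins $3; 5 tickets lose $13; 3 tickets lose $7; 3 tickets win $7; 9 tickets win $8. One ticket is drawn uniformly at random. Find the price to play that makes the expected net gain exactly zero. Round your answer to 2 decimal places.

E[payout] = (2/23)·160 + (1/23)·3 + (5/23)·(-13) + (3/23)·(-7) + (3/23)·7 + (9/23)·8 = 330/23
Fair fee = E[payout] = 330/23 ≈ $14.35

$14.35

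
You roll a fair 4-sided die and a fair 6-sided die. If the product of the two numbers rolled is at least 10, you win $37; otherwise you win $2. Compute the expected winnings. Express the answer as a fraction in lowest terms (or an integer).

E[payout] = (5/8)·2 + (3/8)·37 = 121/8

121/8 dollars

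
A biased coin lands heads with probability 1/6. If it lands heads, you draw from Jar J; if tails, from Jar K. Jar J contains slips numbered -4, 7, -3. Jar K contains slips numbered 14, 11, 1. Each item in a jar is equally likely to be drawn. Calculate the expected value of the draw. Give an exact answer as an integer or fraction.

65/9

E[X | Jar J] = (-4 + 7 − 3)/3 = 0
E[X | Jar K] = (14 + 11 + 1)/3 = 26/3
E[X] = (1/6)·0 + (5/6)·26/3 = 65/9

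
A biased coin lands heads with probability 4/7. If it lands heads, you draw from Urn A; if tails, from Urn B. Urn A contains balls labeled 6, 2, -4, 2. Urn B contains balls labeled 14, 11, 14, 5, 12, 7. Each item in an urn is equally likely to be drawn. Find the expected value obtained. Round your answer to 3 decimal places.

5.357

E[X | Urn A] = (6 + 2 − 4 + 2)/4 = 3/2
E[X | Urn B] = (14 + 11 + 14 + 5 + 12 + 7)/6 = 21/2
E[X] = (4/7)·3/2 + (3/7)·21/2 = 75/14 ≈ 5.357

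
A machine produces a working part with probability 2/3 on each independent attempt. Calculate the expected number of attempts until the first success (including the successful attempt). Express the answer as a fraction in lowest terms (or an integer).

3/2

For a geometric distribution, E[trials] = 1/p = 1/(2/3) = 3/2.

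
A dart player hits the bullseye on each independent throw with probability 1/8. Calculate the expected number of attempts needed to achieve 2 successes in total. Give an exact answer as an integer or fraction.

By linearity (sum of 2 independent geometric waits), E[trials] = 2/p = 2/(1/8) = 16.

16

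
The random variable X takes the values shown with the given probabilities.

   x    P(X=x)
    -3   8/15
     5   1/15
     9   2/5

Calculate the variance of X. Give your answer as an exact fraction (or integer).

E[X] = (8/15)·(-3) + (1/15)·5 + (2/5)·9 = 7/3
E[X²] = (8/15)·9 + (1/15)·25 + (2/5)·81 = 583/15
Var(X) = 583/15 − (7/3)² = 1504/45

1504/45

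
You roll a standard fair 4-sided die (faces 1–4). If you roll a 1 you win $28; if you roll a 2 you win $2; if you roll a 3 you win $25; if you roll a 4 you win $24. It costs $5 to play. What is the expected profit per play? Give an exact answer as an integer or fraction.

59/4 dollars

E[payout] = (1/4)·2 + (1/4)·24 + (1/4)·25 + (1/4)·28 = 79/4
Expected profit = 79/4 − 5 = 59/4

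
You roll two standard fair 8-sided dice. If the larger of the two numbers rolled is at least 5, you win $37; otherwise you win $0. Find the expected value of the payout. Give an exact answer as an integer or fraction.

111/4 dollars

E[payout] = (1/4)·0 + (3/4)·37 = 111/4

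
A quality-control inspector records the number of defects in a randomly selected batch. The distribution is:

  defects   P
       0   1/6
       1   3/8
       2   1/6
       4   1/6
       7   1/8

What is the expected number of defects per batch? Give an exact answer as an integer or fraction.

E[X] = (1/6)·0 + (3/8)·1 + (1/6)·2 + (1/6)·4 + (1/8)·7
     = 9/4

9/4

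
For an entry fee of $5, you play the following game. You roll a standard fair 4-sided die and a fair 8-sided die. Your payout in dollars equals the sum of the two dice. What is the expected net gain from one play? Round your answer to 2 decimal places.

Distribution of the sum of the two dice: 2 w.p. 1/32, 3 w.p. 1/16, 4 w.p. 3/32, 5 w.p. 1/8, 6 w.p. 1/8, 7 w.p. 1/8, …
E[payout] = (1/32)·2 + (1/16)·3 + (3/32)·4 + (1/8)·5 + (1/8)·6 + (1/8)·7 + (1/8)·8 + (1/8)·9 + (3/32)·10 + (1/16)·11 + (1/32)·12 = 7
Expected profit = 7 − 5 = 2 ≈ $2.00

$2.00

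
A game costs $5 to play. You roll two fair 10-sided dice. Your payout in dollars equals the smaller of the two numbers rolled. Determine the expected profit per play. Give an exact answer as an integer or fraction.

-23/20 dollars

Distribution of the smaller of the two numbers rolled: 1 w.p. 19/100, 2 w.p. 17/100, 3 w.p. 3/20, 4 w.p. 13/100, 5 w.p. 11/100, 6 w.p. 9/100, …
E[payout] = (19/100)·1 + (17/100)·2 + (3/20)·3 + (13/100)·4 + (11/100)·5 + (9/100)·6 + (7/100)·7 + (1/20)·8 + (3/100)·9 + (1/100)·10 = 77/20
Expected profit = 77/20 − 5 = -23/20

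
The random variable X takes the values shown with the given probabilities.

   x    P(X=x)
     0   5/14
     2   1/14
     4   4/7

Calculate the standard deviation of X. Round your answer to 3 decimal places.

E[X] = 17/7, E[X²] = 66/7
Var(X) = E[X²] − (E[X])² = 66/7 − 289/49 = 173/49
SD(X) = √(173/49) ≈ 1.879

1.879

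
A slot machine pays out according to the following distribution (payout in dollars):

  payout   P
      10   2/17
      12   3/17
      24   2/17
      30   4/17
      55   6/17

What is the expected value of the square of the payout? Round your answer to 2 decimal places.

E[X²] = (2/17)·100 + (3/17)·144 + (2/17)·576 + (4/17)·900 + (6/17)·3025
     = 23534/17 ≈ 1384.35

1384.35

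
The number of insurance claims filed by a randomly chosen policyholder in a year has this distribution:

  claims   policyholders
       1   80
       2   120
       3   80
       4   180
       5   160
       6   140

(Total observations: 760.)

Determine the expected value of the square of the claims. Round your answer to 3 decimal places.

Total = 760, so P(claims=1) = 80/760, etc.
E[X²] = (2/19)·1 + (3/19)·4 + (2/19)·9 + (9/38)·16 + (4/19)·25 + (7/38)·36
     = 330/19 ≈ 17.368

17.368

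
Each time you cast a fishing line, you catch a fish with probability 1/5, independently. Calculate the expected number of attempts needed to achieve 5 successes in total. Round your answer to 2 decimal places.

By linearity (sum of 5 independent geometric waits), E[trials] = 5/p = 5/(1/5) = 25.
≈ 25.00

25.00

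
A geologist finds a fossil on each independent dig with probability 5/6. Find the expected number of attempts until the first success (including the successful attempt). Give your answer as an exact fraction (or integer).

For a geometric distribution, E[trials] = 1/p = 1/(5/6) = 6/5.

6/5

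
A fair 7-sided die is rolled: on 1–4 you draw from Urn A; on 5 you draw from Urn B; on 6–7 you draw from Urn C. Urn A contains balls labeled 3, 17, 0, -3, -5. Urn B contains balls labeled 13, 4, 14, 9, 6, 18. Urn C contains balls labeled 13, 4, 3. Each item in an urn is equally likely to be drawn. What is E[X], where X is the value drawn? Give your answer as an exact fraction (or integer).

24/5

E[X | Urn A] = (3 + 17 + 0 − 3 − 5)/5 = 12/5
E[X | Urn B] = (13 + 4 + 14 + 9 + 6 + 18)/6 = 32/3
E[X | Urn C] = (13 + 4 + 3)/3 = 20/3
E[X] = (4/7)·12/5 + (1/7)·32/3 + (2/7)·20/3 = 24/5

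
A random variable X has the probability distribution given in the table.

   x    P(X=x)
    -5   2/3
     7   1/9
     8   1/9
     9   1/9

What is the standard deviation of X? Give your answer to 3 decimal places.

E[X] = -2/3, E[X²] = 344/9
Var(X) = E[X²] − (E[X])² = 344/9 − 4/9 = 340/9
SD(X) = √(340/9) ≈ 6.146

6.146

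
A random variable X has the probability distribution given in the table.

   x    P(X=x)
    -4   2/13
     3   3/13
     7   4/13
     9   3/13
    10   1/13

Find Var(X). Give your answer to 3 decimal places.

20.225

E[X] = (2/13)·(-4) + (3/13)·3 + (4/13)·7 + (3/13)·9 + (1/13)·10 = 66/13
E[X²] = (2/13)·16 + (3/13)·9 + (4/13)·49 + (3/13)·81 + (1/13)·100 = 46
Var(X) = 46 − (66/13)² = 3418/169 ≈ 20.225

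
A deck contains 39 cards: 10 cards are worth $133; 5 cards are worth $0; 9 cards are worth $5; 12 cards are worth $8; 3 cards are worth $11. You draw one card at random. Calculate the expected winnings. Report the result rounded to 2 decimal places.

$38.56

E[payout] = (10/39)·133 + (5/39)·0 + (9/39)·5 + (12/39)·8 + (3/39)·11 = 1504/39
≈ $38.56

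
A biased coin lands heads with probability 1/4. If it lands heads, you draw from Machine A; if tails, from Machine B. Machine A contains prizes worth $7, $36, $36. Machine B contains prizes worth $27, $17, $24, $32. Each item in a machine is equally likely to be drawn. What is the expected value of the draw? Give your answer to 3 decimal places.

$25.333

E[X | Machine A] = (7 + 36 + 36)/3 = 79/3
E[X | Machine B] = (27 + 17 + 24 + 32)/4 = 25
E[X] = (1/4)·79/3 + (3/4)·25 = 76/3 ≈ 25.333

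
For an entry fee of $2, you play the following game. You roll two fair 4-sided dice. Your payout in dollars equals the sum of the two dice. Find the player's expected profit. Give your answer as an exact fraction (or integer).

Distribution of the sum of the two dice: 2 w.p. 1/16, 3 w.p. 1/8, 4 w.p. 3/16, 5 w.p. 1/4, 6 w.p. 3/16, 7 w.p. 1/8, …
E[payout] = (1/16)·2 + (1/8)·3 + (3/16)·4 + (1/4)·5 + (3/16)·6 + (1/8)·7 + (1/16)·8 = 5
Expected profit = 5 − 2 = 3

$3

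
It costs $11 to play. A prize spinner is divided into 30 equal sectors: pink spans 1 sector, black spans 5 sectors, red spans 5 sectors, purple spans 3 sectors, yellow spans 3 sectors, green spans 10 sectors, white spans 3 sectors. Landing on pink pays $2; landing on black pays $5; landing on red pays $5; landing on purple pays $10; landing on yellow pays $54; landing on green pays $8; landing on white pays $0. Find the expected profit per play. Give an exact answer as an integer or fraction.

E[payout] = (1/30)·2 + (5/30)·5 + (5/30)·5 + (3/30)·10 + (3/30)·54 + (10/30)·8 + (3/30)·0 = 54/5
Expected profit = 54/5 − 11 = -1/5

-1/5 dollars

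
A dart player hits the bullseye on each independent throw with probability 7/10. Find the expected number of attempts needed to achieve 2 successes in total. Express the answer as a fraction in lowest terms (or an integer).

20/7

By linearity (sum of 2 independent geometric waits), E[trials] = 2/p = 2/(7/10) = 20/7.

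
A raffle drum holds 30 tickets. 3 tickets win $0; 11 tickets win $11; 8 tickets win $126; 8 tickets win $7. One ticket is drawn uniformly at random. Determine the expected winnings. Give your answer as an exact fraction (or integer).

79/2 dollars

E[payout] = (3/30)·0 + (11/30)·11 + (8/30)·126 + (8/30)·7 = 79/2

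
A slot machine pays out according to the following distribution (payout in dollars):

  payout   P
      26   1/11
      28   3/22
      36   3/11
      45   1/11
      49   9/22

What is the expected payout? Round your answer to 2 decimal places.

E[X] = (1/11)·26 + (3/22)·28 + (3/11)·36 + (1/11)·45 + (9/22)·49
     = 883/22 ≈ 40.14

$40.14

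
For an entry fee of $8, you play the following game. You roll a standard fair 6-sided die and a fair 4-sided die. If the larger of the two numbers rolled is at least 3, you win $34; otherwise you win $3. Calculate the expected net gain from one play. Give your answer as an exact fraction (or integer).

125/6 dollars

E[payout] = (1/6)·3 + (5/6)·34 = 173/6
Expected profit = 173/6 − 8 = 125/6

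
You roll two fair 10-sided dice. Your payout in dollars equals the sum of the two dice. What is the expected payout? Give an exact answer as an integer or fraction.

Distribution of the sum of the two dice: 2 w.p. 1/100, 3 w.p. 1/50, 4 w.p. 3/100, 5 w.p. 1/25, 6 w.p. 1/20, 7 w.p. 3/50, …
E[payout] = (1/100)·2 + (1/50)·3 + (3/100)·4 + (1/25)·5 + (1/20)·6 + (3/50)·7 + (7/100)·8 + (2/25)·9 + (9/100)·10 + (1/10)·11 + (9/100)·12 + (2/25)·13 + (7/100)·14 + (3/50)·15 + (1/20)·16 + (1/25)·17 + (3/100)·18 + (1/50)·19 + (1/100)·20 = 11

$11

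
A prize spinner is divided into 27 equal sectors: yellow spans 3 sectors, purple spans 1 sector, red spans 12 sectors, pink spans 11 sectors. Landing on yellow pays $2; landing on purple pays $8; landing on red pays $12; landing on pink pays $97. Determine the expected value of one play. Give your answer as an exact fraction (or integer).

E[payout] = (3/27)·2 + (1/27)·8 + (12/27)·12 + (11/27)·97 = 1225/27

1225/27 dollars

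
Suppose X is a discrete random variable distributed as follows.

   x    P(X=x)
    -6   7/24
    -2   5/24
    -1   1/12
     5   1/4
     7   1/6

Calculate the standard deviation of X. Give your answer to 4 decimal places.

5.0799

E[X] = 1/6, E[X²] = 155/6
Var(X) = E[X²] − (E[X])² = 155/6 − 1/36 = 929/36
SD(X) = √(929/36) ≈ 5.0799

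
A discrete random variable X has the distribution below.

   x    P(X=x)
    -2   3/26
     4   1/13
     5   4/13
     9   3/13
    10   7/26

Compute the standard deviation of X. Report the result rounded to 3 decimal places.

3.773

E[X] = 83/13, E[X²] = 55
Var(X) = E[X²] − (E[X])² = 55 − 6889/169 = 2406/169
SD(X) = √(2406/169) ≈ 3.773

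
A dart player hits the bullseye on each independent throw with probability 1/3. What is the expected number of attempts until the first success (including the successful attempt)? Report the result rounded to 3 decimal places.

3.000

For a geometric distribution, E[trials] = 1/p = 1/(1/3) = 3.
≈ 3.000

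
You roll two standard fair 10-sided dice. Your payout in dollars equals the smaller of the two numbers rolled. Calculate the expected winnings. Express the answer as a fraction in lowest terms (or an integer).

77/20 dollars

Distribution of the smaller of the two numbers rolled: 1 w.p. 19/100, 2 w.p. 17/100, 3 w.p. 3/20, 4 w.p. 13/100, 5 w.p. 11/100, 6 w.p. 9/100, …
E[payout] = (19/100)·1 + (17/100)·2 + (3/20)·3 + (13/100)·4 + (11/100)·5 + (9/100)·6 + (7/100)·7 + (1/20)·8 + (3/100)·9 + (1/100)·10 = 77/20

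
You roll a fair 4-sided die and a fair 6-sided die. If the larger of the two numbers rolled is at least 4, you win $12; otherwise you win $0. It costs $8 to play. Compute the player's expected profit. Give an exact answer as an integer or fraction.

-1/2 dollars

E[payout] = (3/8)·0 + (5/8)·12 = 15/2
Expected profit = 15/2 − 8 = -1/2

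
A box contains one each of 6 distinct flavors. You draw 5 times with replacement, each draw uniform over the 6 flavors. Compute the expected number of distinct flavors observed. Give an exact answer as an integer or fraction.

Let Xⱼ=1 if type j appears at least once. P(Xⱼ=1) = 1 − ((6−1)/6)^5 = 4651/7776.
E[#distinct] = 6·4651/7776 = 4651/1296.

4651/1296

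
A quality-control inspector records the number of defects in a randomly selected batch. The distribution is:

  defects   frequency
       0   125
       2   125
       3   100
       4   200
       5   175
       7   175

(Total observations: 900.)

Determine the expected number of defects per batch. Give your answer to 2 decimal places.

3.83

Total = 900, so P(defects=0) = 125/900, etc.
E[X] = (5/36)·0 + (5/36)·2 + (1/9)·3 + (2/9)·4 + (7/36)·5 + (7/36)·7
     = 23/6 ≈ 3.83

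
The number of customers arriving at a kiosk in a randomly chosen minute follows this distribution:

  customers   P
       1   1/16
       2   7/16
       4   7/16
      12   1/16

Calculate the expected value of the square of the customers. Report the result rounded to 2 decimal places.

E[X²] = (1/16)·1 + (7/16)·4 + (7/16)·16 + (1/16)·144
     = 285/16 ≈ 17.81

17.81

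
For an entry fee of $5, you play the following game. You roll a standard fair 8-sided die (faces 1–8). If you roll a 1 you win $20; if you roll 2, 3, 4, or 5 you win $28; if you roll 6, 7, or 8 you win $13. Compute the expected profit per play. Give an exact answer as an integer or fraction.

E[payout] = (3/8)·13 + (1/8)·20 + (1/2)·28 = 171/8
Expected profit = 171/8 − 5 = 131/8

131/8 dollars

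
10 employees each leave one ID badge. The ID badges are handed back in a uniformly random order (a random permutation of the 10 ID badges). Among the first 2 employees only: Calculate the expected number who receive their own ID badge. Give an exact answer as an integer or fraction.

Let Xᵢ = 1 if person i gets their own ID badge. For each i, P(Xᵢ=1) = 1/10.
By linearity of expectation, E[X₁+…+X_2] = 2·(1/10) = 1/5.

1/5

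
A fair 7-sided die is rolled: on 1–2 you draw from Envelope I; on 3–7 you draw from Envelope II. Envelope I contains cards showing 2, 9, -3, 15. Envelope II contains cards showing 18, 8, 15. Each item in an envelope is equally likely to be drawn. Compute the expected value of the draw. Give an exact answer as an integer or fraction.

479/42

E[X | Envelope I] = (2 + 9 − 3 + 15)/4 = 23/4
E[X | Envelope II] = (18 + 8 + 15)/3 = 41/3
E[X] = (2/7)·23/4 + (5/7)·41/3 = 479/42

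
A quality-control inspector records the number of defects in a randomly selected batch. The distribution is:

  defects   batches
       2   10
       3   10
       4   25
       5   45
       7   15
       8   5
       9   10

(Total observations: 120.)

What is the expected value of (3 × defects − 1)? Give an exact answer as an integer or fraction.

57/4

Total = 120, so P(defects=2) = 10/120, etc.
E[3x-1] = (1/12)·5 + (1/12)·8 + (5/24)·11 + (3/8)·14 + (1/8)·20 + (1/24)·23 + (1/12)·26
     = 57/4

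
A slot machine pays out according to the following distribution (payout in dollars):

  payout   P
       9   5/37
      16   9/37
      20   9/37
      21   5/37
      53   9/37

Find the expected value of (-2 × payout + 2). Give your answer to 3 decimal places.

E[-2x+2] = (5/37)·(-16) + (9/37)·(-30) + (9/37)·(-38) + (5/37)·(-40) + (9/37)·(-104)
     = -1828/37 ≈ -49.405

-49.405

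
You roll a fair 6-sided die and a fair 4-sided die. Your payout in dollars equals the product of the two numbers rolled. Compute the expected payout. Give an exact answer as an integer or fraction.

Distribution of the product of the two numbers rolled: 1 w.p. 1/24, 2 w.p. 1/12, 3 w.p. 1/12, 4 w.p. 1/8, 5 w.p. 1/24, 6 w.p. 1/8, …
E[payout] = (1/24)·1 + (1/12)·2 + (1/12)·3 + (1/8)·4 + (1/24)·5 + (1/8)·6 + (1/12)·8 + (1/24)·9 + (1/24)·10 + (1/8)·12 + (1/24)·15 + (1/24)·16 + (1/24)·18 + (1/24)·20 + (1/24)·24 = 35/4

35/4 dollars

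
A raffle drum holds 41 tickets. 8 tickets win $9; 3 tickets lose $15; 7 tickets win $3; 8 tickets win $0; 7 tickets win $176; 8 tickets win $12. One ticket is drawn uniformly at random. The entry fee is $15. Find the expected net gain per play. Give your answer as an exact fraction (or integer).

761/41 dollars

E[payout] = (8/41)·9 + (3/41)·(-15) + (7/41)·3 + (8/41)·0 + (7/41)·176 + (8/41)·12 = 1376/41
Expected profit = 1376/41 − 15 = 761/41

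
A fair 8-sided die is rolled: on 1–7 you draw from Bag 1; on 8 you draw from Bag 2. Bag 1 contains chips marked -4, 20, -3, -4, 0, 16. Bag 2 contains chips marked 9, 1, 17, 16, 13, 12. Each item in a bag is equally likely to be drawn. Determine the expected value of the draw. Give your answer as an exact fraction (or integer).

81/16

E[X | Bag 1] = (-4 + 20 − 3 − 4 + 0 + 16)/6 = 25/6
E[X | Bag 2] = (9 + 1 + 17 + 16 + 13 + 12)/6 = 34/3
E[X] = (7/8)·25/6 + (1/8)·34/3 = 81/16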